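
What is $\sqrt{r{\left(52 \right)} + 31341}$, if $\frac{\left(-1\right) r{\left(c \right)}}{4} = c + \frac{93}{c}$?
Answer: $\frac{2 \sqrt{1315067}}{13} \approx 176.43$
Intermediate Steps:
$r{\left(c \right)} = - \frac{372}{c} - 4 c$ ($r{\left(c \right)} = - 4 \left(c + \frac{93}{c}\right) = - \frac{372}{c} - 4 c$)
$\sqrt{r{\left(52 \right)} + 31341} = \sqrt{\left(- \frac{372}{52} - 208\right) + 31341} = \sqrt{\left(\left(-372\right) \frac{1}{52} - 208\right) + 31341} = \sqrt{\left(- \frac{93}{13} - 208\right) + 31341} = \sqrt{- \frac{2797}{13} + 31341} = \sqrt{\frac{404636}{13}} = \frac{2 \sqrt{1315067}}{13}$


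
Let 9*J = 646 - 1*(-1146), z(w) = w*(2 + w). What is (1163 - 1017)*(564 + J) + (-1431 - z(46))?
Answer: 969977/9 ≈ 1.0778e+5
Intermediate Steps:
J = 1792/9 (J = (646 - 1*(-1146))/9 = (646 + 1146)/9 = (⅑)*1792 = 1792/9 ≈ 199.11)
(1163 - 1017)*(564 + J) + (-1431 - z(46)) = (1163 - 1017)*(564 + 1792/9) + (-1431 - 46*(2 + 46)) = 146*(6868/9) + (-1431 - 46*48) = 1002728/9 + (-1431 - 1*2208) = 1002728/9 + (-1431 - 2208) = 1002728/9 - 3639 = 969977/9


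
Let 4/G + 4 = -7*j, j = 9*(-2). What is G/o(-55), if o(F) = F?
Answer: -2/3355 ≈ -0.00059612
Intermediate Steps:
j = -18
G = 2/61 (G = 4/(-4 - 7*(-18)) = 4/(-4 + 126) = 4/122 = 4*(1/122) = 2/61 ≈ 0.032787)
G/o(-55) = (2/61)/(-55) = (2/61)*(-1/55) = -2/3355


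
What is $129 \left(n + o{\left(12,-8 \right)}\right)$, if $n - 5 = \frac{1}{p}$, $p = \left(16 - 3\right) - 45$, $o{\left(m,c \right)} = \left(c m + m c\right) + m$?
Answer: $- \frac{722529}{32} \approx -22579.0$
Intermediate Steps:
$o{\left(m,c \right)} = m + 2 c m$ ($o{\left(m,c \right)} = \left(c m + c m\right) + m = 2 c m + m = m + 2 c m$)
$p = -32$ ($p = 13 - 45 = -32$)
$n = \frac{159}{32}$ ($n = 5 + \frac{1}{-32} = 5 - \frac{1}{32} = \frac{159}{32} \approx 4.9688$)
$129 \left(n + o{\left(12,-8 \right)}\right) = 129 \left(\frac{159}{32} + 12 \left(1 + 2 \left(-8\right)\right)\right) = 129 \left(\frac{159}{32} + 12 \left(1 - 16\right)\right) = 129 \left(\frac{159}{32} + 12 \left(-15\right)\right) = 129 \left(\frac{159}{32} - 180\right) = 129 \left(- \frac{5601}{32}\right) = - \frac{722529}{32}$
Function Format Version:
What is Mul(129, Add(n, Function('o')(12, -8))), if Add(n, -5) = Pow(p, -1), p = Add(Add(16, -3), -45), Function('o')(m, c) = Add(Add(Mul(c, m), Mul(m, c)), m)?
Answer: Rational(-722529, 32) ≈ -22579.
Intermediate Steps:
Function('o')(m, c) = Add(m, Mul(2, c, m)) (Function('o')(m, c) = Add(Add(Mul(c, m), Mul(c, m)), m) = Add(Mul(2, c, m), m) = Add(m, Mul(2, c, m)))
p = -32 (p = Add(13, -45) = -32)
n = Rational(159, 32) (n = Add(5, Pow(-32, -1)) = Add(5, Rational(-1, 32)) = Rational(159, 32) ≈ 4.9688)
Mul(129, Add(n, Function('o')(12, -8))) = Mul(129, Add(Rational(159, 32), Mul(12, Add(1, Mul(2, -8))))) = Mul(129, Add(Rational(159, 32), Mul(12, Add(1, -16)))) = Mul(129, Add(Rational(159, 32), Mul(12, -15))) = Mul(129, Add(Rational(159, 32), -180)) = Mul(129, Rational(-5601, 32)) = Rational(-722529, 32)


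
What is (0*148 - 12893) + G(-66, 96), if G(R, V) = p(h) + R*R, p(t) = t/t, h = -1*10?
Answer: -8536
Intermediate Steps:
h = -10
p(t) = 1
G(R, V) = 1 + R**2 (G(R, V) = 1 + R*R = 1 + R**2)
(0*148 - 12893) + G(-66, 96) = (0*148 - 12893) + (1 + (-66)**2) = (0 - 12893) + (1 + 4356) = -12893 + 4357 = -8536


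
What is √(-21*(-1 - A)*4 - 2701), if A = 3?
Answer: I*√2365 ≈ 48.631*I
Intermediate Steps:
√(-21*(-1 - A)*4 - 2701) = √(-21*(-1 - 1*3)*4 - 2701) = √(-21*(-1 - 3)*4 - 2701) = √(-21*(-4)*4 - 2701) = √(84*4 - 2701) = √(336 - 2701) = √(-2365) = I*√2365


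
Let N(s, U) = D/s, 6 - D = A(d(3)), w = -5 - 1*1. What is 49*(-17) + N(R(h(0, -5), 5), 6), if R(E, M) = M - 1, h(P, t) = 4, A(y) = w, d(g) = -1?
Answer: -830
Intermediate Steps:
w = -6 (w = -5 - 1 = -6)
A(y) = -6
R(E, M) = -1 + M
D = 12 (D = 6 - 1*(-6) = 6 + 6 = 12)
N(s, U) = 12/s
49*(-17) + N(R(h(0, -5), 5), 6) = 49*(-17) + 12/(-1 + 5) = -833 + 12/4 = -833 + 12*(¼) = -833 + 3 = -830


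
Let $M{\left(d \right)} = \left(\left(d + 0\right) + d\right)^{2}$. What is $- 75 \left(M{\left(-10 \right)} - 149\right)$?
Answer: $-18825$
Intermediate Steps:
$M{\left(d \right)} = 4 d^{2}$ ($M{\left(d \right)} = \left(d + d\right)^{2} = \left(2 d\right)^{2} = 4 d^{2}$)
$- 75 \left(M{\left(-10 \right)} - 149\right) = - 75 \left(4 \left(-10\right)^{2} - 149\right) = - 75 \left(4 \cdot 100 - 149\right) = - 75 \left(400 - 149\right) = \left(-75\right) 251 = -18825$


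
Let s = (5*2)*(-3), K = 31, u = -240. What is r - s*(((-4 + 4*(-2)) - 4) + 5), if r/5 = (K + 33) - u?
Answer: 1190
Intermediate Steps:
s = -30 (s = 10*(-3) = -30)
r = 1520 (r = 5*((31 + 33) - 1*(-240)) = 5*(64 + 240) = 5*304 = 1520)
r - s*(((-4 + 4*(-2)) - 4) + 5) = 1520 - (-30)*(((-4 + 4*(-2)) - 4) + 5) = 1520 - (-30)*(((-4 - 8) - 4) + 5) = 1520 - (-30)*((-12 - 4) + 5) = 1520 - (-30)*(-16 + 5) = 1520 - (-30)*(-11) = 1520 - 1*330 = 1520 - 330 = 1190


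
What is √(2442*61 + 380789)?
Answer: √529751 ≈ 727.84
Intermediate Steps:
√(2442*61 + 380789) = √(148962 + 380789) = √529751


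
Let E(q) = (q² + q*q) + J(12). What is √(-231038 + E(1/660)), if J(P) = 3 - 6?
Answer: I*√100641459598/660 ≈ 480.67*I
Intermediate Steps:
J(P) = -3
E(q) = -3 + 2*q² (E(q) = (q² + q*q) - 3 = (q² + q²) - 3 = 2*q² - 3 = -3 + 2*q²)
√(-231038 + E(1/660)) = √(-231038 + (-3 + 2*(1/660)²)) = √(-231038 + (-3 + 2*(1/435600))) = √(-231038 + (-3 + 1/217800)) = √(-231038 - 653399/217800) = √(-50320729799/217800) = I*√100641459598/660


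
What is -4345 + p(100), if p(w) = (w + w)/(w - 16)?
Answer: -91195/21 ≈ -4342.6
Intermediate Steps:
p(w) = 2*w/(-16 + w) (p(w) = (2*w)/(-16 + w) = 2*w/(-16 + w))
-4345 + p(100) = -4345 + 2*100/(-16 + 100) = -4345 + 2*100/84 = -4345 + 2*100*(1/84) = -4345 + 50/21 = -91195/21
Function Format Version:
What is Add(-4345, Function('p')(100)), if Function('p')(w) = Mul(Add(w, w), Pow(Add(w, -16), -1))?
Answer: Rational(-91195, 21) ≈ -4342.6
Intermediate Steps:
Function('p')(w) = Mul(2, w, Pow(Add(-16, w), -1)) (Function('p')(w) = Mul(Mul(2, w), Pow(Add(-16, w), -1)) = Mul(2, w, Pow(Add(-16, w), -1)))
Add(-4345, Function('p')(100)) = Add(-4345, Mul(2, 100, Pow(Add(-16, 100), -1))) = Add(-4345, Mul(2, 100, Pow(84, -1))) = Add(-4345, Mul(2, 100, Rational(1, 84))) = Add(-4345, Rational(50, 21)) = Rational(-91195, 21)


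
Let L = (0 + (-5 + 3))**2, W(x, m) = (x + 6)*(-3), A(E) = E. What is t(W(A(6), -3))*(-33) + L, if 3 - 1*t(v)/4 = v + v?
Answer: -9896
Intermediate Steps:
W(x, m) = -18 - 3*x (W(x, m) = (6 + x)*(-3) = -18 - 3*x)
L = 4 (L = (0 - 2)**2 = (-2)**2 = 4)
t(v) = 12 - 8*v (t(v) = 12 - 4*(v + v) = 12 - 8*v)
t(W(A(6), -3))*(-33) + L = (12 - 8*(-18 - 3*6))*(-33) + 4 = (12 - 8*(-18 - 18))*(-33) + 4 = (12 - 8*(-36))*(-33) + 4 = (12 + 288)*(-33) + 4 = 300*(-33) + 4 = -9900 + 4 = -9896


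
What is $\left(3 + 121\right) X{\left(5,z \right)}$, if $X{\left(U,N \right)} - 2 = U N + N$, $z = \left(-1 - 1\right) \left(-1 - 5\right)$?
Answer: $9176$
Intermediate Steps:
$z = 12$ ($z = \left(-2\right) \left(-6\right) = 12$)
$X{\left(U,N \right)} = 2 + N + N U$ ($X{\left(U,N \right)} = 2 + \left(U N + N\right) = 2 + \left(N U + N\right) = 2 + \left(N + N U\right) = 2 + N + N U$)
$\left(3 + 121\right) X{\left(5,z \right)} = \left(3 + 121\right) \left(2 + 12 + 12 \cdot 5\right) = 124 \left(2 + 12 + 60\right) = 124 \cdot 74 = 9176$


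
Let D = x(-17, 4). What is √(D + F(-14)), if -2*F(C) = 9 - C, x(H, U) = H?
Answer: I*√114/2 ≈ 5.3385*I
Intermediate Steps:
D = -17
F(C) = -9/2 + C/2 (F(C) = -(9 - C)/2 = -9/2 + C/2)
√(D + F(-14)) = √(-17 + (-9/2 + (½)*(-14))) = √(-17 + (-9/2 - 7)) = √(-17 - 23/2) = √(-57/2) = I*√114/2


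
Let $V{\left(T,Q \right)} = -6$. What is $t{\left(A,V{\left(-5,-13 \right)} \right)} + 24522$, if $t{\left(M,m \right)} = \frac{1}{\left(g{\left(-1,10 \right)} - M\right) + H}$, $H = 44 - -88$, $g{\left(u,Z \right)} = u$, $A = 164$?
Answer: $\frac{809225}{33} \approx 24522.0$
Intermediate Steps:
$H = 132$ ($H = 44 + 88 = 132$)
$t{\left(M,m \right)} = \frac{1}{131 - M}$ ($t{\left(M,m \right)} = \frac{1}{\left(-1 - M\right) + 132} = \frac{1}{131 - M}$)
$t{\left(A,V{\left(-5,-13 \right)} \right)} + 24522 = - \frac{1}{-131 + 164} + 24522 = - \frac{1}{33} + 24522 = \frac{809225}{33}$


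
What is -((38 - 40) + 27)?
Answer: -25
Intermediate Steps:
-((38 - 40) + 27) = -(-2 + 27) = -1*25 = -25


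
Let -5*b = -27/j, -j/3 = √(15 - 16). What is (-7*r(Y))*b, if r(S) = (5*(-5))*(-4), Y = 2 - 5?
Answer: -1260*I ≈ -1260.0*I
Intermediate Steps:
j = -3*I (j = -3*√(15 - 16) = -3*I ≈ -3.0*I)
Y = -3
r(S) = 100 (r(S) = -25*(-4) = 100)
b = 9*I/5 (b = -(-27)/(5*((-3*I))) = -(-27)*I/3/5 = -(-9)*I/5 = 9*I/5 ≈ 1.8*I)
(-7*r(Y))*b = (-7*100)*(9*I/5) = -1260*I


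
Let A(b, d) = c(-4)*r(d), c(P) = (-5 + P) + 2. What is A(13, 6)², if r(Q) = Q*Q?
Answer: 63504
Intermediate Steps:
r(Q) = Q²
c(P) = -3 + P
A(b, d) = -7*d² (A(b, d) = (-3 - 4)*d² = -7*d²)
A(13, 6)² = (-7*6²)² = (-7*36)² = (-252)² = 63504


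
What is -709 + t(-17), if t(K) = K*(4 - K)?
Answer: -1066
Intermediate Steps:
-709 + t(-17) = -709 - 17*(4 - 1*(-17)) = -709 - 17*(4 + 17) = -709 - 17*21 = -709 - 357 = -1066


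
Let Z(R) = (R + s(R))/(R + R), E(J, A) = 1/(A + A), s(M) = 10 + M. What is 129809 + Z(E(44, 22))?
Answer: 130030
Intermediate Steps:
E(J, A) = 1/(2*A)
Z(R) = (10 + 2*R)/(2*R) (Z(R) = (R + (10 + R))/(R + R) = (10 + 2*R)/((2*R)) = (10 + 2*R)*(1/(2*R)) = (10 + 2*R)/(2*R))
129809 + Z(E(44, 22)) = 129809 + (5 + (½)/22)/(((½)/22)) = 129809 + (5 + (½)*(1/22))/(((½)*(1/22))) = 129809 + (5 + 1/44)/(1/44) = 129809 + 44*(221/44) = 129809 + 221 = 130030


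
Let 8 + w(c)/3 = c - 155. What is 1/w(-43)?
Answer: -1/618 ≈ -0.0016181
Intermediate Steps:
w(c) = -489 + 3*c (w(c) = -24 + 3*(c - 155) = -24 + 3*(-155 + c) = -24 + (-465 + 3*c) = -489 + 3*c)
1/w(-43) = 1/(-489 + 3*(-43)) = 1/(-489 - 129) = 1/(-618) = -1/618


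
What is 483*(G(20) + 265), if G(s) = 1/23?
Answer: 128016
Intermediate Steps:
G(s) = 1/23
483*(G(20) + 265) = 483*(1/23 + 265) = 483*(6096/23) = 128016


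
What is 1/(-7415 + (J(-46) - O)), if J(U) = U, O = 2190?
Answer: -1/9651 ≈ -0.00010362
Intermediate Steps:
1/(-7415 + (J(-46) - O)) = 1/(-7415 + (-46 - 1*2190)) = 1/(-7415 + (-46 - 2190)) = 1/(-7415 - 2236) = 1/(-9651) = -1/9651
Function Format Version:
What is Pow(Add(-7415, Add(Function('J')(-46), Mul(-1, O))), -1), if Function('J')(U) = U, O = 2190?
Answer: Rational(-1, 9651) ≈ -0.00010362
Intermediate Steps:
Pow(Add(-7415, Add(Function('J')(-46), Mul(-1, O))), -1) = Pow(Add(-7415, Add(-46, Mul(-1, 2190))), -1) = Pow(Add(-7415, Add(-46, -2190)), -1) = Pow(Add(-7415, -2236), -1) = Pow(-9651, -1) = Rational(-1, 9651)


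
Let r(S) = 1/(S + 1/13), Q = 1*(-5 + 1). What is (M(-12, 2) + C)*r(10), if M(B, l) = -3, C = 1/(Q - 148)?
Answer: -5941/19912 ≈ -0.29836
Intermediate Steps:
Q = -4 (Q = 1*(-4) = -4)
r(S) = 1/(1/13 + S) (r(S) = 1/(S + 1/13) = 1/(1/13 + S))
C = -1/152 (C = 1/(-4 - 148) = 1/(-152) = -1/152 ≈ -0.0065789)
(M(-12, 2) + C)*r(10) = (-3 - 1/152)*(13/(1 + 13*10)) = -5941/(152*(1 + 130)) = -5941/(152*131) = -457/152*13/131 = -5941/19912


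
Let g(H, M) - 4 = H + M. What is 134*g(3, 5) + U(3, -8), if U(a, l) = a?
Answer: 1611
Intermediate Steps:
g(H, M) = 4 + H + M (g(H, M) = 4 + (H + M) = 4 + H + M)
134*g(3, 5) + U(3, -8) = 134*(4 + 3 + 5) + 3 = 134*12 + 3 = 1608 + 3 = 1611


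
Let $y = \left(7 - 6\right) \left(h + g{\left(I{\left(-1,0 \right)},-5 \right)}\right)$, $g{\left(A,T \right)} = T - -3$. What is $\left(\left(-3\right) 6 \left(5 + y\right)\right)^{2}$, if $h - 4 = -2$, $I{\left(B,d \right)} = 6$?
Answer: $8100$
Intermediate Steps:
$h = 2$ ($h = 4 - 2 = 2$)
$g{\left(A,T \right)} = 3 + T$ ($g{\left(A,T \right)} = T + 3 = 3 + T$)
$y = 0$ ($y = \left(7 - 6\right) \left(2 + \left(3 - 5\right)\right) = 1 \left(2 - 2\right) = 1 \cdot 0 = 0$)
$\left(\left(-3\right) 6 \left(5 + y\right)\right)^{2} = \left(\left(-3\right) 6 \left(5 + 0\right)\right)^{2} = \left(\left(-18\right) 5\right)^{2} = \left(-90\right)^{2} = 8100$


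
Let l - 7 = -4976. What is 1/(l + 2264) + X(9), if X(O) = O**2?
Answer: 219104/2705 ≈ 81.000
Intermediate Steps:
l = -4969 (l = 7 - 4976 = -4969)
1/(l + 2264) + X(9) = 1/(-4969 + 2264) + 9**2 = 1/(-2705) + 81 = -1/2705 + 81 = 219104/2705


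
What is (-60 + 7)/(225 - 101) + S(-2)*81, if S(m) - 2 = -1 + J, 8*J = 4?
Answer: 15013/124 ≈ 121.07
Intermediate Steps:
J = 1/2 (J = (1/8)*4 = 1/2 ≈ 0.50000)
S(m) = 3/2 (S(m) = 2 + (-1 + 1/2) = 2 - 1/2 = 3/2)
(-60 + 7)/(225 - 101) + S(-2)*81 = (-60 + 7)/(225 - 101) + (3/2)*81 = -53/124 + 243/2 = 15013/124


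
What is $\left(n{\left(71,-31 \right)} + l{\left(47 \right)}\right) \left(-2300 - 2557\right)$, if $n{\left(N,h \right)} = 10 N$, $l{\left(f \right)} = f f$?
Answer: $-14177583$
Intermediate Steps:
$l{\left(f \right)} = f^{2}$
$\left(n{\left(71,-31 \right)} + l{\left(47 \right)}\right) \left(-2300 - 2557\right) = \left(10 \cdot 71 + 47^{2}\right) \left(-2300 - 2557\right) = \left(710 + 2209\right) \left(-4857\right) = 2919 \left(-4857\right) = -14177583$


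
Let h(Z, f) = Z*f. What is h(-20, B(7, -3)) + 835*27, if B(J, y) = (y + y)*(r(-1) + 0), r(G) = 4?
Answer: 23025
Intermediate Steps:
B(J, y) = 8*y (B(J, y) = (y + y)*(4 + 0) = (2*y)*4 = 8*y)
h(-20, B(7, -3)) + 835*27 = -160*(-3) + 835*27 = -20*(-24) + 22545 = 480 + 22545 = 23025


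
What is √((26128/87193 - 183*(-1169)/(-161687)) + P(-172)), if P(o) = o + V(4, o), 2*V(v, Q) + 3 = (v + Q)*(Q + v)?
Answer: 3*√8053071669986175606/72112402 ≈ 118.06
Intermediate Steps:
V(v, Q) = -3/2 + (Q + v)²/2 (V(v, Q) = -3/2 + ((v + Q)*(Q + v))/2 = -3/2 + ((Q + v)*(Q + v))/2 = -3/2 + (Q + v)²/2)
P(o) = -3/2 + o + (4 + o)²/2 (P(o) = o + (-3/2 + (o + 4)²/2) = o + (-3/2 + (4 + o)²/2) = -3/2 + o + (4 + o)²/2)
√((26128/87193 - 183*(-1169)/(-161687)) + P(-172)) = √((26128/87193 - 183*(-1169)/(-161687)) + (13/2 + (½)*(-172)² + 5*(-172))) = √((26128*(1/87193) + 213927*(-1/161687)) + (13/2 + (½)*29584 - 860)) = √((1136/3791 - 213927/161687) + (13/2 + 14792 - 860)) = √(-36901225/36056201 + 27877/2) = √(1005064912827/72112402) = 3*√8053071669986175606/72112402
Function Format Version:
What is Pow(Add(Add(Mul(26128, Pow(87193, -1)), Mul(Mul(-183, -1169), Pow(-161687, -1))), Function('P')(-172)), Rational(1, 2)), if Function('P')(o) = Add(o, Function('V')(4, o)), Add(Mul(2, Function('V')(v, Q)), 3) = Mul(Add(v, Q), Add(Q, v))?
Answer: Mul(Rational(3, 72112402), Pow(8053071669986175606, Rational(1, 2))) ≈ 118.06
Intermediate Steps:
Function('V')(v, Q) = Add(Rational(-3, 2), Mul(Rational(1, 2), Pow(Add(Q, v), 2))) (Function('V')(v, Q) = Add(Rational(-3, 2), Mul(Rational(1, 2), Mul(Add(v, Q), Add(Q, v)))) = Add(Rational(-3, 2), Mul(Rational(1, 2), Mul(Add(Q, v), Add(Q, v)))) = Add(Rational(-3, 2), Mul(Rational(1, 2), Pow(Add(Q, v), 2))))
Function('P')(o) = Add(Rational(-3, 2), o, Mul(Rational(1, 2), Pow(Add(4, o), 2))) (Function('P')(o) = Add(o, Add(Rational(-3, 2), Mul(Rational(1, 2), Pow(Add(o, 4), 2)))) = Add(o, Add(Rational(-3, 2), Mul(Rational(1, 2), Pow(Add(4, o), 2)))) = Add(Rational(-3, 2), o, Mul(Rational(1, 2), Pow(Add(4, o), 2))))
Pow(Add(Add(Mul(26128, Pow(87193, -1)), Mul(Mul(-183, -1169), Pow(-161687, -1))), Function('P')(-172)), Rational(1, 2)) = Pow(Add(Add(Mul(26128, Pow(87193, -1)), Mul(Mul(-183, -1169), Pow(-161687, -1))), Add(Rational(13, 2), Mul(Rational(1, 2), Pow(-172, 2)), Mul(5, -172))), Rational(1, 2)) = Pow(Add(Add(Mul(26128, Rational(1, 87193)), Mul(213927, Rational(-1, 161687))), Add(Rational(13, 2), Mul(Rational(1, 2), 29584), -860)), Rational(1, 2)) = Pow(Add(Add(Rational(1136, 3791), Rational(-213927, 161687)), Add(Rational(13, 2), 14792, -860)), Rational(1, 2)) = Pow(Add(Rational(-36901225, 36056201), Rational(27877, 2)), Rational(1, 2)) = Pow(Rational(1005064912827, 72112402), Rational(1, 2)) = Mul(Rational(3, 72112402), Pow(8053071669986175606, Rational(1, 2)))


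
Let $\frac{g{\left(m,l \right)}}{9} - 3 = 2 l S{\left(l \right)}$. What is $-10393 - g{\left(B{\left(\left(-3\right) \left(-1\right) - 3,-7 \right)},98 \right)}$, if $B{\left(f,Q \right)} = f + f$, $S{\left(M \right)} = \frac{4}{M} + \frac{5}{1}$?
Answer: $-19312$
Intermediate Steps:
$S{\left(M \right)} = 5 + \frac{4}{M}$ ($S{\left(M \right)} = \frac{4}{M} + 5 \cdot 1 = \frac{4}{M} + 5 = 5 + \frac{4}{M}$)
$B{\left(f,Q \right)} = 2 f$
$g{\left(m,l \right)} = 27 + 18 l \left(5 + \frac{4}{l}\right)$ ($g{\left(m,l \right)} = 27 + 9 \cdot 2 l \left(5 + \frac{4}{l}\right) = 27 + 18 l \left(5 + \frac{4}{l}\right)$)
$-10393 - g{\left(B{\left(\left(-3\right) \left(-1\right) - 3,-7 \right)},98 \right)} = -10393 - \left(99 + 90 \cdot 98\right) = -10393 - \left(99 + 8820\right) = -10393 - 8919 = -19312$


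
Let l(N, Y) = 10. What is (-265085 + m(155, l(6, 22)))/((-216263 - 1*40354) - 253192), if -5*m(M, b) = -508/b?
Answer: 6626871/12745225 ≈ 0.51995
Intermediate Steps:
m(M, b) = 508/(5*b) (m(M, b) = -(-508)/(5*b) = 508/(5*b))
(-265085 + m(155, l(6, 22)))/((-216263 - 1*40354) - 253192) = (-265085 + (508/5)/10)/((-216263 - 1*40354) - 253192) = (-265085 + (508/5)*(⅒))/((-216263 - 40354) - 253192) = (-265085 + 254/25)/(-256617 - 253192) = -6626871/25/(-509809) = -6626871/25*(-1/509809) = 6626871/12745225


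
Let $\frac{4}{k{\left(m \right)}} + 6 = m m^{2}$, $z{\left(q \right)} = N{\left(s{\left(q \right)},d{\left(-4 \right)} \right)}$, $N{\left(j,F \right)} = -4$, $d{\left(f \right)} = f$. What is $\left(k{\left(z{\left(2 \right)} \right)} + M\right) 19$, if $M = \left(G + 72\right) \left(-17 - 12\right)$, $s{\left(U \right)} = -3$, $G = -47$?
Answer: $- \frac{482163}{35} \approx -13776.0$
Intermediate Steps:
$z{\left(q \right)} = -4$
$M = -725$ ($M = \left(-47 + 72\right) \left(-17 - 12\right) = 25 \left(-29\right) = -725$)
$k{\left(m \right)} = \frac{4}{-6 + m^{3}}$ ($k{\left(m \right)} = \frac{4}{-6 + m m^{2}} = \frac{4}{-6 + m^{3}}$)
$\left(k{\left(z{\left(2 \right)} \right)} + M\right) 19 = \left(\frac{4}{-6 + \left(-4\right)^{3}} - 725\right) 19 = \left(\frac{4}{-6 - 64} - 725\right) 19 = \left(\frac{4}{-70} - 725\right) 19 = \left(4 \left(- \frac{1}{70}\right) - 725\right) 19 = \left(- \frac{2}{35} - 725\right) 19 = \left(- \frac{25377}{35}\right) 19 = - \frac{482163}{35}$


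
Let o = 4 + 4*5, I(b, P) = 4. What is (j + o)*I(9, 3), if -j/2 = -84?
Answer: 768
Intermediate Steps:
o = 24 (o = 4 + 20 = 24)
j = 168 (j = -2*(-84) = 168)
(j + o)*I(9, 3) = (168 + 24)*4 = 192*4 = 768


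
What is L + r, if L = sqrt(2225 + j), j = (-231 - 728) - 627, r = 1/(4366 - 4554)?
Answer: -1/188 + 3*sqrt(71) ≈ 25.273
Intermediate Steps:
r = -1/188 (r = 1/(-188) = -1/188 ≈ -0.0053191)
j = -1586 (j = -959 - 627 = -1586)
L = 3*sqrt(71) (L = sqrt(2225 - 1586) = sqrt(639) = 3*sqrt(71) ≈ 25.278)
L + r = 3*sqrt(71) - 1/188 = -1/188 + 3*sqrt(71)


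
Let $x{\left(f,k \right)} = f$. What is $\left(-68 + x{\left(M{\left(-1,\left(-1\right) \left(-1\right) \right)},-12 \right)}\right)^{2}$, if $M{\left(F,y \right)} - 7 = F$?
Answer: $3844$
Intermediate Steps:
$M{\left(F,y \right)} = 7 + F$
$\left(-68 + x{\left(M{\left(-1,\left(-1\right) \left(-1\right) \right)},-12 \right)}\right)^{2} = \left(-68 + \left(7 - 1\right)\right)^{2} = \left(-68 + 6\right)^{2} = \left(-62\right)^{2} = 3844$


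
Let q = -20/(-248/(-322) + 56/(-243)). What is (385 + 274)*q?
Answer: -128910285/5279 ≈ -24419.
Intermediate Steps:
q = -195615/5279 (q = -20/(-248*(-1/322) + 56*(-1/243)) = -20/(124/161 - 56/243) = -20/21116/39123 = -20*39123/21116 = -195615/5279 ≈ -37.055)
(385 + 274)*q = (385 + 274)*(-195615/5279) = 659*(-195615/5279) = -128910285/5279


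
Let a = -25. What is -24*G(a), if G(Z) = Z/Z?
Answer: -24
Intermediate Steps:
G(Z) = 1
-24*G(a) = -24*1 = -24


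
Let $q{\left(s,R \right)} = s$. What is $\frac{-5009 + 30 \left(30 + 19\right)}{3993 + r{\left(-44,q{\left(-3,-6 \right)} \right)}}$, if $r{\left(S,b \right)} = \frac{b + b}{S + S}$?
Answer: $- \frac{155716}{175695} \approx -0.88629$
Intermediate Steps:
$r{\left(S,b \right)} = \frac{b}{S}$ ($r{\left(S,b \right)} = \frac{2 b}{2 S} = 2 b \frac{1}{2 S} = \frac{b}{S}$)
$\frac{-5009 + 30 \left(30 + 19\right)}{3993 + r{\left(-44,q{\left(-3,-6 \right)} \right)}} = \frac{-5009 + 30 \left(30 + 19\right)}{3993 - \frac{3}{-44}} = \frac{-5009 + 30 \cdot 49}{3993 - - \frac{3}{44}} = \frac{-5009 + 1470}{3993 + \frac{3}{44}} = - \frac{3539}{\frac{175695}{44}} = \left(-3539\right) \frac{44}{175695} = - \frac{155716}{175695}$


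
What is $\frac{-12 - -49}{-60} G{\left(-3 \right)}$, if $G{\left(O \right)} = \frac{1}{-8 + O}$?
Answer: $\frac{37}{660} \approx 0.056061$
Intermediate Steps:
$\frac{-12 - -49}{-60} G{\left(-3 \right)} = \frac{\left(-12 - -49\right) \frac{1}{-60}}{-8 - 3} = \frac{\left(-12 + 49\right) \left(- \frac{1}{60}\right)}{-11} = 37 \left(- \frac{1}{60}\right) \left(- \frac{1}{11}\right) = \left(- \frac{37}{60}\right) \left(- \frac{1}{11}\right) = \frac{37}{660}$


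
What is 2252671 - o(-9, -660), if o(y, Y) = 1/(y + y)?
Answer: 40548079/18 ≈ 2.2527e+6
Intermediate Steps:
o(y, Y) = 1/(2*y)
2252671 - o(-9, -660) = 2252671 - 1/(2*(-9)) = 2252671 - (-1)/(2*9) = 2252671 - 1*(-1/18) = 2252671 + 1/18 = 40548079/18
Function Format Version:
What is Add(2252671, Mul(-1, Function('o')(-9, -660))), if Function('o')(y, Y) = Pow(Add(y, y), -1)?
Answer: Rational(40548079, 18) ≈ 2.2527e+6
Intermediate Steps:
Function('o')(y, Y) = Mul(Rational(1, 2), Pow(y, -1)) (Function('o')(y, Y) = Pow(Mul(2, y), -1) = Mul(Rational(1, 2), Pow(y, -1)))
Add(2252671, Mul(-1, Function('o')(-9, -660))) = Add(2252671, Mul(-1, Mul(Rational(1, 2), Pow(-9, -1)))) = Add(2252671, Mul(-1, Mul(Rational(1, 2), Rational(-1, 9)))) = Add(2252671, Mul(-1, Rational(-1, 18))) = Add(2252671, Rational(1, 18)) = Rational(40548079, 18)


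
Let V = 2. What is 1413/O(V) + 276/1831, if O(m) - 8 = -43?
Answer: -2577543/64085 ≈ -40.221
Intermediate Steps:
O(m) = -35 (O(m) = 8 - 43 = -35)
1413/O(V) + 276/1831 = 1413/(-35) + 276/1831 = 1413*(-1/35) + 276*(1/1831) = -1413/35 + 276/1831 = -2577543/64085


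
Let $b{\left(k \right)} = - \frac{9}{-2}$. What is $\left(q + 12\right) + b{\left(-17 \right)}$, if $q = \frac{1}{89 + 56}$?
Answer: $\frac{4787}{290} \approx 16.507$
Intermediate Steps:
$q = \frac{1}{145} \approx 0.0068966$
$b{\left(k \right)} = \frac{9}{2}$ ($b{\left(k \right)} = \left(-9\right) \left(- \frac{1}{2}\right) = \frac{9}{2}$)
$\left(q + 12\right) + b{\left(-17 \right)} = \left(\frac{1}{145} + 12\right) + \frac{9}{2} = \frac{1741}{145} + \frac{9}{2} = \frac{4787}{290}$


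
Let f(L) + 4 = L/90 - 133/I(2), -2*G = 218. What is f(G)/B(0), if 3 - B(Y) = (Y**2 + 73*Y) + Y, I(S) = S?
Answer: -3227/135 ≈ -23.904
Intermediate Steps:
G = -109 (G = -1/2*218 = -109)
B(Y) = 3 - Y**2 - 74*Y (B(Y) = 3 - ((Y**2 + 73*Y) + Y) = 3 - (Y**2 + 74*Y) = 3 + (-Y**2 - 74*Y) = 3 - Y**2 - 74*Y)
f(L) = -141/2 + L/90 (f(L) = -4 + (L/90 - 133/2) = -4 + (-133/2 + L/90) = -141/2 + L/90)
f(G)/B(0) = (-141/2 + (1/90)*(-109))/(3 - 1*0**2 - 74*0) = (-141/2 - 109/90)/(3 - 1*0 + 0) = -3227/(45*(3 + 0 + 0)) = -3227/45/3 = -3227/45*1/3 = -3227/135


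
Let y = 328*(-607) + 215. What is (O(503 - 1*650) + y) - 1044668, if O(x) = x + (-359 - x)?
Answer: -1243908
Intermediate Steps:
y = -198881 (y = -199096 + 215 = -198881)
O(x) = -359
(O(503 - 1*650) + y) - 1044668 = (-359 - 198881) - 1044668 = -199240 - 1044668 = -1243908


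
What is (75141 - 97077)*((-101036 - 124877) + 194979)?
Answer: 678568224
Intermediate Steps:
(75141 - 97077)*((-101036 - 124877) + 194979) = -21936*(-225913 + 194979) = -21936*(-30934) = 678568224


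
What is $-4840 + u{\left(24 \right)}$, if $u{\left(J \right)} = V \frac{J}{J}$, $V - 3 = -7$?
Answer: $-4844$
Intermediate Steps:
$V = -4$ ($V = 3 - 7 = -4$)
$u{\left(J \right)} = -4$ ($u{\left(J \right)} = - 4 \frac{J}{J} = \left(-4\right) 1 = -4$)
$-4840 + u{\left(24 \right)} = -4840 - 4 = -4844$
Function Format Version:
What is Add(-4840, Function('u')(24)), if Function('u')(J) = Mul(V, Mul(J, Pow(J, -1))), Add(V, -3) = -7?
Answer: -4844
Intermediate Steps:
V = -4 (V = Add(3, -7) = -4)
Function('u')(J) = -4 (Function('u')(J) = Mul(-4, Mul(J, Pow(J, -1))) = Mul(-4, 1) = -4)
Add(-4840, Function('u')(24)) = Add(-4840, -4) = -4844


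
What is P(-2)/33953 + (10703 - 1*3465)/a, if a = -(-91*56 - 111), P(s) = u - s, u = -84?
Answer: 245324840/176793271 ≈ 1.3876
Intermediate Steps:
P(s) = -84 - s
a = 5207 (a = -(-5096 - 111) = -1*(-5207) = 5207)
P(-2)/33953 + (10703 - 1*3465)/a = (-84 - 1*(-2))/33953 + (10703 - 1*3465)/5207 = (-84 + 2)*(1/33953) + (10703 - 3465)*(1/5207) = -82*1/33953 + 7238*(1/5207) = -82/33953 + 7238/5207 = 245324840/176793271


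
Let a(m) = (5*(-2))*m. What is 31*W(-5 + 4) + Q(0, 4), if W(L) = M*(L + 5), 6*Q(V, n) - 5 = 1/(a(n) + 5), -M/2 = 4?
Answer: -34691/35 ≈ -991.17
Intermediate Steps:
M = -8 (M = -2*4 = -8)
a(m) = -10*m
Q(V, n) = ⅚ + 1/(6*(5 - 10*n)) (Q(V, n) = ⅚ + 1/(6*(-10*n + 5)) = ⅚ + 1/(6*(5 - 10*n)))
W(L) = -40 - 8*L (W(L) = -8*(L + 5) = -8*(5 + L) = -40 - 8*L)
31*W(-5 + 4) + Q(0, 4) = 31*(-40 - 8*(-5 + 4)) + (-13 + 25*4)/(15*(-1 + 2*4)) = 31*(-40 - 8*(-1)) + (-13 + 100)/(15*(-1 + 8)) = 31*(-40 + 8) + (1/15)*87/7 = 31*(-32) + (1/15)*(⅐)*87 = -992 + 29/35 = -34691/35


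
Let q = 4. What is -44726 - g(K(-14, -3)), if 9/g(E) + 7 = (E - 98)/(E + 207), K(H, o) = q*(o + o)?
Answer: -1028671/23 ≈ -44725.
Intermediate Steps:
K(H, o) = 8*o (K(H, o) = 4*(o + o) = 4*(2*o) = 8*o)
g(E) = 9/(-7 + (-98 + E)/(207 + E)) (g(E) = 9/(-7 + (E - 98)/(E + 207)) = 9/(-7 + (-98 + E)/(207 + E)))
-44726 - g(K(-14, -3)) = -44726 - 9*(-207 - 8*(-3))/(1547 + 6*(8*(-3))) = -44726 - 9*(-207 - 1*(-24))/(1547 + 6*(-24)) = -44726 - 9*(-207 + 24)/(1547 - 144) = -44726 - 9*(-183)/1403 = -44726 - 1*(-27/23) = -44726 + 27/23 = -1028671/23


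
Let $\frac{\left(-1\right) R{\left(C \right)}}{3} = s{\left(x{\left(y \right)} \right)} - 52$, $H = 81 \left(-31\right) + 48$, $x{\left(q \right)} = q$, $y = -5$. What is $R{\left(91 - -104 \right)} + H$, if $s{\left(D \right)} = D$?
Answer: $-2292$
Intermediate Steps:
$H = -2463$ ($H = -2511 + 48 = -2463$)
$R{\left(C \right)} = 171$ ($R{\left(C \right)} = - 3 \left(-5 - 52\right) = \left(-3\right) \left(-57\right) = 171$)
$R{\left(91 - -104 \right)} + H = 171 - 2463 = -2292$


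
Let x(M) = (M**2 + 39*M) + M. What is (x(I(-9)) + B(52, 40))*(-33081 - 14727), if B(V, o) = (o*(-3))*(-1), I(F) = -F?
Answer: -26820288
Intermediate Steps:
x(M) = M**2 + 40*M
B(V, o) = 3*o (B(V, o) = -3*o*(-1) = 3*o)
(x(I(-9)) + B(52, 40))*(-33081 - 14727) = ((-1*(-9))*(40 - 1*(-9)) + 3*40)*(-33081 - 14727) = (9*(40 + 9) + 120)*(-47808) = (9*49 + 120)*(-47808) = (441 + 120)*(-47808) = 561*(-47808) = -26820288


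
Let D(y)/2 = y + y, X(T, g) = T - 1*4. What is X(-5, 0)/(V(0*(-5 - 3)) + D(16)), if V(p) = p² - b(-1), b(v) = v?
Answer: -9/65 ≈ -0.13846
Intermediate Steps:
V(p) = 1 + p² (V(p) = p² - 1*(-1) = p² + 1 = 1 + p²)
X(T, g) = -4 + T (X(T, g) = T - 4 = -4 + T)
D(y) = 4*y (D(y) = 2*(y + y) = 2*(2*y) = 4*y)
X(-5, 0)/(V(0*(-5 - 3)) + D(16)) = (-4 - 5)/((1 + (0*(-5 - 3))²) + 4*16) = -9/((1 + (0*(-8))²) + 64) = -9/((1 + 0²) + 64) = -9/((1 + 0) + 64) = -9/(1 + 64) = -9/65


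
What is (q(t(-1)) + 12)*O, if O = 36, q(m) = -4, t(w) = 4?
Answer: 288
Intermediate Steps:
(q(t(-1)) + 12)*O = (-4 + 12)*36 = 8*36 = 288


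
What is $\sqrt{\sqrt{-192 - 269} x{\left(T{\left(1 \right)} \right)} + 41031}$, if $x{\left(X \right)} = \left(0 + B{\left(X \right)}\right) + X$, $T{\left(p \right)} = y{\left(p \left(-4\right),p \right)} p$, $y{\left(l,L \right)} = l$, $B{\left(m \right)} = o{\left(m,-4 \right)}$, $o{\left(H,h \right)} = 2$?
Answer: $\sqrt{41031 - 2 i \sqrt{461}} \approx 202.56 - 0.106 i$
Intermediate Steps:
$B{\left(m \right)} = 2$
$T{\left(p \right)} = - 4 p^{2}$ ($T{\left(p \right)} = p \left(-4\right) p = - 4 p p = - 4 p^{2}$)
$x{\left(X \right)} = 2 + X$ ($x{\left(X \right)} = \left(0 + 2\right) + X = 2 + X$)
$\sqrt{\sqrt{-192 - 269} x{\left(T{\left(1 \right)} \right)} + 41031} = \sqrt{\sqrt{-192 - 269} \left(2 - 4 \cdot 1^{2}\right) + 41031} = \sqrt{\sqrt{-461} \left(2 - 4\right) + 41031} = \sqrt{i \sqrt{461} \left(2 - 4\right) + 41031} = \sqrt{i \sqrt{461} \left(-2\right) + 41031} = \sqrt{- 2 i \sqrt{461} + 41031} = \sqrt{41031 - 2 i \sqrt{461}}$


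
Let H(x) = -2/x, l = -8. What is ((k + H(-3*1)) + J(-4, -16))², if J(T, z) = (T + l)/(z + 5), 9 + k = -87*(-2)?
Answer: 30283009/1089 ≈ 27808.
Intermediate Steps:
k = 165 (k = -9 - 87*(-2) = -9 + 174 = 165)
J(T, z) = (-8 + T)/(5 + z) (J(T, z) = (T - 8)/(z + 5) = (-8 + T)/(5 + z))
((k + H(-3*1)) + J(-4, -16))² = ((165 - 2/((-3*1))) + (-8 - 4)/(5 - 16))² = ((165 - 2/(-3)) - 12/(-11))² = ((165 - 2*(-⅓)) - 1/11*(-12))² = ((165 + ⅔) + 12/11)² = (497/3 + 12/11)² = (5503/33)² = 30283009/1089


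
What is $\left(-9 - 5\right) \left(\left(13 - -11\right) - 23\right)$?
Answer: $-14$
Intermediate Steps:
$\left(-9 - 5\right) \left(\left(13 - -11\right) - 23\right) = - 14 \left(\left(13 + 11\right) - 23\right) = - 14 \left(24 - 23\right) = \left(-14\right) 1 = -14$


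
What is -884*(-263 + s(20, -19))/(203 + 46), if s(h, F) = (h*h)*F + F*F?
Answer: 6631768/249 ≈ 26634.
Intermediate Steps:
s(h, F) = F**2 + F*h**2 (s(h, F) = h**2*F + F**2 = F*h**2 + F**2 = F**2 + F*h**2)
-884*(-263 + s(20, -19))/(203 + 46) = -884*(-263 - 19*(-19 + 20**2))/(203 + 46) = -884*(-263 - 19*(-19 + 400))/249 = -884*(-263 - 19*381)/249 = -884*(-263 - 7239)/249 = -(-6631768)/249 = -884*(-7502/249) = 6631768/249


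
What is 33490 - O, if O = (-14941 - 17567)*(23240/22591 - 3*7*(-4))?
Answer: 63200669662/22591 ≈ 2.7976e+6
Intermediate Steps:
O = -62444097072/22591 (O = -32508*(23240*(1/22591) - 21*(-4)) = -32508*(23240/22591 + 84) = -32508*1920884/22591 = -62444097072/22591 ≈ -2.7641e+6)
33490 - O = 33490 - 1*(-62444097072/22591) = 33490 + 62444097072/22591 = 63200669662/22591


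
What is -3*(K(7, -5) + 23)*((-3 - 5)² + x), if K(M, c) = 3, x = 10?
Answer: -5772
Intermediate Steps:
-3*(K(7, -5) + 23)*((-3 - 5)² + x) = -3*(3 + 23)*((-3 - 5)² + 10) = -78*((-8)² + 10) = -78*(64 + 10) = -78*74 = -3*1924 = -5772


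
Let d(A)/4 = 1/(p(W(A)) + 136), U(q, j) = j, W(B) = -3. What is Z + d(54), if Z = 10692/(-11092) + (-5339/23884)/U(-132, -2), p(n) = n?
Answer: -295572245/359536088 ≈ -0.82209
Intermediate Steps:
d(A) = 4/133 (d(A) = 4/(-3 + 136) = 4/133)
Z = -112878817/132460664 (Z = 10692/(-11092) - 5339/23884/(-2) = 10692*(-1/11092) - 5339*1/23884*(-1/2) = -2673/2773 - 5339/23884*(-1/2) = -2673/2773 + 5339/47768 = -112878817/132460664 ≈ -0.85217)
Z + d(54) = -112878817/132460664 + 4/133 = -295572245/359536088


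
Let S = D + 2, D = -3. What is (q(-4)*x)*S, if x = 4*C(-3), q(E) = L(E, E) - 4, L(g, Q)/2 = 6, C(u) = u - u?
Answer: 0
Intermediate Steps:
C(u) = 0
L(g, Q) = 12 (L(g, Q) = 2*6 = 12)
q(E) = 8 (q(E) = 12 - 4 = 8)
S = -1 (S = -3 + 2 = -1)
x = 0 (x = 4*0 = 0)
(q(-4)*x)*S = (8*0)*(-1) = 0*(-1) = 0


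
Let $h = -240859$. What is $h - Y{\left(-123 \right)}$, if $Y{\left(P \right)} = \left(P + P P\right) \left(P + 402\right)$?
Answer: $-4427533$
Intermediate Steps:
$Y{\left(P \right)} = \left(402 + P\right) \left(P + P^{2}\right)$ ($Y{\left(P \right)} = \left(P + P^{2}\right) \left(402 + P\right) = \left(402 + P\right) \left(P + P^{2}\right)$)
$h - Y{\left(-123 \right)} = -240859 - - 123 \left(402 + \left(-123\right)^{2} + 403 \left(-123\right)\right) = -240859 - - 123 \left(402 + 15129 - 49569\right) = -240859 - \left(-123\right) \left(-34038\right) = -240859 - 4186674 = -4427533$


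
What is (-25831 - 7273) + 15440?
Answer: -17664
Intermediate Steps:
(-25831 - 7273) + 15440 = -33104 + 15440 = -17664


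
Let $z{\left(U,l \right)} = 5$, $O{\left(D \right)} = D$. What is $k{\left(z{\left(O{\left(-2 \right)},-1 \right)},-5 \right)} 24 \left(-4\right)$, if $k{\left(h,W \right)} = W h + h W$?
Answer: $4800$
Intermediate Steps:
$k{\left(h,W \right)} = 2 W h$ ($k{\left(h,W \right)} = W h + W h = 2 W h$)
$k{\left(z{\left(O{\left(-2 \right)},-1 \right)},-5 \right)} 24 \left(-4\right) = 2 \left(-5\right) 5 \cdot 24 \left(-4\right) = \left(-50\right) 24 \left(-4\right) = \left(-1200\right) \left(-4\right) = 4800$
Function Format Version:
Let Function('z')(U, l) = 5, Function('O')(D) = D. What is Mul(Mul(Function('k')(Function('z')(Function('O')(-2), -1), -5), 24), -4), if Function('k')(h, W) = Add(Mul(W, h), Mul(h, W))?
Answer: 4800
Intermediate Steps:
Function('k')(h, W) = Mul(2, W, h) (Function('k')(h, W) = Add(Mul(W, h), Mul(W, h)) = Mul(2, W, h))
Mul(Mul(Function('k')(Function('z')(Function('O')(-2), -1), -5), 24), -4) = Mul(Mul(Mul(2, -5, 5), 24), -4) = Mul(Mul(-50, 24), -4) = Mul(-1200, -4) = 4800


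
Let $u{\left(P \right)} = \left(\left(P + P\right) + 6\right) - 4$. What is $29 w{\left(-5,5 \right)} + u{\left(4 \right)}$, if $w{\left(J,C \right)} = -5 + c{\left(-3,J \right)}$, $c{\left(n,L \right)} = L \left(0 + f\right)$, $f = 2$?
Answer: $-425$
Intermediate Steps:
$c{\left(n,L \right)} = 2 L$ ($c{\left(n,L \right)} = L \left(0 + 2\right) = L 2 = 2 L$)
$u{\left(P \right)} = 2 + 2 P$ ($u{\left(P \right)} = \left(2 P + 6\right) - 4 = \left(6 + 2 P\right) - 4 = 2 + 2 P$)
$w{\left(J,C \right)} = -5 + 2 J$
$29 w{\left(-5,5 \right)} + u{\left(4 \right)} = 29 \left(-5 + 2 \left(-5\right)\right) + \left(2 + 2 \cdot 4\right) = 29 \left(-5 - 10\right) + \left(2 + 8\right) = 29 \left(-15\right) + 10 = -435 + 10 = -425$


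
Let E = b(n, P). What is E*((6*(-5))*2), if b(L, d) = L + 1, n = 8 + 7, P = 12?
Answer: -960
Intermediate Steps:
n = 15
b(L, d) = 1 + L
E = 16 (E = 1 + 15 = 16)
E*((6*(-5))*2) = 16*((6*(-5))*2) = 16*(-30*2) = 16*(-60) = -960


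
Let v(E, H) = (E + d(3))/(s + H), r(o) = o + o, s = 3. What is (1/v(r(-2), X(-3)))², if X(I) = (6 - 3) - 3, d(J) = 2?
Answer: 9/4 ≈ 2.2500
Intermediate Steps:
r(o) = 2*o
X(I) = 0 (X(I) = 3 - 3 = 0)
v(E, H) = (2 + E)/(3 + H) (v(E, H) = (E + 2)/(3 + H) = (2 + E)/(3 + H))
(1/v(r(-2), X(-3)))² = (1/((2 + 2*(-2))/(3 + 0)))² = (1/((2 - 4)/3))² = (1/((⅓)*(-2)))² = (1/(-⅔))² = (-3/2)² = 9/4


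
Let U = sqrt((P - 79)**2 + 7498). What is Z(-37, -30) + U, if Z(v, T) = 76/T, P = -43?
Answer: -38/15 + 19*sqrt(62) ≈ 147.07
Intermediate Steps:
U = 19*sqrt(62) (U = sqrt((-43 - 79)**2 + 7498) = sqrt((-122)**2 + 7498) = sqrt(14884 + 7498) = sqrt(22382) = 19*sqrt(62) ≈ 149.61)
Z(-37, -30) + U = 76/(-30) + 19*sqrt(62) = 76*(-1/30) + 19*sqrt(62) = -38/15 + 19*sqrt(62)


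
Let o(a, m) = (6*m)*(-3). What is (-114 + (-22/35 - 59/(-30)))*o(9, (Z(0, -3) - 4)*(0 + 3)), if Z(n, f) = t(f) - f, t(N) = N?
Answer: -851724/35 ≈ -24335.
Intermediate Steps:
Z(n, f) = 0 (Z(n, f) = f - f = 0)
o(a, m) = -18*m
(-114 + (-22/35 - 59/(-30)))*o(9, (Z(0, -3) - 4)*(0 + 3)) = (-114 + (-22/35 - 59/(-30)))*(-18*(0 - 4)*(0 + 3)) = (-114 + (-22*1/35 - 59*(-1/30)))*(-(-72)*3) = (-114 + (-22/35 + 59/30))*(-18*(-12)) = (-114 + 281/210)*216 = -23659/210*216 = -851724/35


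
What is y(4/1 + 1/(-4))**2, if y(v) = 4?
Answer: 16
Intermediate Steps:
y(4/1 + 1/(-4))**2 = 4**2 = 16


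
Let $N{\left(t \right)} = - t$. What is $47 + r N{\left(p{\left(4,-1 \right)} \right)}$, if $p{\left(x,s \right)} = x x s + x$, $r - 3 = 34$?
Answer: $491$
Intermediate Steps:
$r = 37$ ($r = 3 + 34 = 37$)
$p{\left(x,s \right)} = x + s x^{2}$ ($p{\left(x,s \right)} = x^{2} s + x = s x^{2} + x = x + s x^{2}$)
$47 + r N{\left(p{\left(4,-1 \right)} \right)} = 47 + 37 \left(- 4 \left(1 - 4\right)\right) = 47 + 37 \left(- 4 \left(-3\right)\right) = 47 + 37 \left(\left(-1\right) \left(-12\right)\right) = 47 + 37 \cdot 12 = 47 + 444 = 491$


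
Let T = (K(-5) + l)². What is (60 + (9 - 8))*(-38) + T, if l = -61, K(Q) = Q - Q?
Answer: 1403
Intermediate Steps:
K(Q) = 0
T = 3721 (T = (0 - 61)² = (-61)² = 3721)
(60 + (9 - 8))*(-38) + T = (60 + (9 - 8))*(-38) + 3721 = (60 + 1)*(-38) + 3721 = 61*(-38) + 3721 = -2318 + 3721 = 1403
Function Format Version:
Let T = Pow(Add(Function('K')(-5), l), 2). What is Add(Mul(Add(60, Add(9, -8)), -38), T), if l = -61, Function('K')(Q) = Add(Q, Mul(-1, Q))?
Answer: 1403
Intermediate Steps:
Function('K')(Q) = 0
T = 3721 (T = Pow(Add(0, -61), 2) = Pow(-61, 2) = 3721)
Add(Mul(Add(60, Add(9, -8)), -38), T) = Add(Mul(Add(60, Add(9, -8)), -38), 3721) = Add(Mul(Add(60, 1), -38), 3721) = Add(Mul(61, -38), 3721) = Add(-2318, 3721) = 1403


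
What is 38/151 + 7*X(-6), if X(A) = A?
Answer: -6304/151 ≈ -41.748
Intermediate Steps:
38/151 + 7*X(-6) = 38/151 + 7*(-6) = 38*(1/151) - 42 = 38/151 - 42 = -6304/151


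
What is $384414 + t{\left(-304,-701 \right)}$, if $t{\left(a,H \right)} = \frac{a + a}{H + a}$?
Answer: $\frac{386336678}{1005} \approx 3.8441 \cdot 10^{5}$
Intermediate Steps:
$t{\left(a,H \right)} = \frac{2 a}{H + a}$
$384414 + t{\left(-304,-701 \right)} = 384414 + 2 \left(-304\right) \frac{1}{-701 - 304} = 384414 + 2 \left(-304\right) \frac{1}{-1005} = 384414 + 2 \left(-304\right) \left(- \frac{1}{1005}\right) = 384414 + \frac{608}{1005} = \frac{386336678}{1005}$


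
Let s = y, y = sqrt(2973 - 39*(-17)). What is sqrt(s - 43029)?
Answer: sqrt(-43029 + 6*sqrt(101)) ≈ 207.29*I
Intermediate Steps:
y = 6*sqrt(101) (y = sqrt(2973 + 663) = sqrt(3636) = 6*sqrt(101) ≈ 60.299)
s = 6*sqrt(101) ≈ 60.299
sqrt(s - 43029) = sqrt(6*sqrt(101) - 43029) = sqrt(-43029 + 6*sqrt(101))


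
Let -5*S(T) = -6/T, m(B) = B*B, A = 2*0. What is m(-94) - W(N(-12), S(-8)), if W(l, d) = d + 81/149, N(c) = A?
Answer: 26330107/2980 ≈ 8835.6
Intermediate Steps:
A = 0
N(c) = 0
m(B) = B²
S(T) = 6/(5*T) (S(T) = -(-6)/(5*T) = 6/(5*T))
W(l, d) = 81/149 + d (W(l, d) = d + 81*(1/149) = d + 81/149 = 81/149 + d)
m(-94) - W(N(-12), S(-8)) = (-94)² - (81/149 + (6/5)/(-8)) = 8836 - (81/149 + (6/5)*(-⅛)) = 8836 - (81/149 - 3/20) = 8836 - 1*1173/2980 = 8836 - 1173/2980 = 26330107/2980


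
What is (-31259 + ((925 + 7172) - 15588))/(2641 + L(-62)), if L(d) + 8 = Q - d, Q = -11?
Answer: -19375/1342 ≈ -14.437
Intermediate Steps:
L(d) = -19 - d (L(d) = -8 + (-11 - d) = -19 - d)
(-31259 + ((925 + 7172) - 15588))/(2641 + L(-62)) = (-31259 + ((925 + 7172) - 15588))/(2641 + (-19 - 1*(-62))) = (-31259 + (8097 - 15588))/(2641 + (-19 + 62)) = (-31259 - 7491)/(2641 + 43) = -38750/2684 = -38750*1/2684 = -19375/1342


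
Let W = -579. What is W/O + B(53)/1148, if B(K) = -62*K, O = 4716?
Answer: -1346789/451164 ≈ -2.9851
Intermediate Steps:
W/O + B(53)/1148 = -579/4716 - 62*53/1148 = -579*1/4716 - 3286*1/1148 = -193/1572 - 1643/574 = -1346789/451164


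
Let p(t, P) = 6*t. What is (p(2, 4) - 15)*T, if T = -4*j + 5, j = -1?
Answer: -27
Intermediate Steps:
T = 9 (T = -4*(-1) + 5 = 4 + 5 = 9)
(p(2, 4) - 15)*T = (6*2 - 15)*9 = (12 - 15)*9 = -3*9 = -27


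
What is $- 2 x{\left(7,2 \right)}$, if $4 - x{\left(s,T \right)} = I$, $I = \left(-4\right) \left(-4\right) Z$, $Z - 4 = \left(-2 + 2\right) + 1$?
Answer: $152$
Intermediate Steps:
$Z = 5$ ($Z = 4 + \left(\left(-2 + 2\right) + 1\right) = 4 + \left(0 + 1\right) = 4 + 1 = 5$)
$I = 80$ ($I = \left(-4\right) \left(-4\right) 5 = 16 \cdot 5 = 80$)
$x{\left(s,T \right)} = -76$ ($x{\left(s,T \right)} = 4 - 80 = -76$)
$- 2 x{\left(7,2 \right)} = \left(-2\right) \left(-76\right) = 152$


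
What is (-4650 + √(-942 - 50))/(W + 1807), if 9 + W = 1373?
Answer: -1550/1057 + 4*I*√62/3171 ≈ -1.4664 + 0.0099325*I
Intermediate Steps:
W = 1364 (W = -9 + 1373 = 1364)
(-4650 + √(-942 - 50))/(W + 1807) = (-4650 + √(-942 - 50))/(1364 + 1807) = (-4650 + √(-992))/3171 = (-4650 + 4*I*√62)*(1/3171) = -1550/1057 + 4*I*√62/3171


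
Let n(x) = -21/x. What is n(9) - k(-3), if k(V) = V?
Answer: 2/3 ≈ 0.66667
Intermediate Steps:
n(9) - k(-3) = -21/9 - 1*(-3) = -21*1/9 + 3 = -7/3 + 3 = 2/3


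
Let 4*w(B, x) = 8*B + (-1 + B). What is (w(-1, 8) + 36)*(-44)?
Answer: -1474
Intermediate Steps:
w(B, x) = -¼ + 9*B/4 (w(B, x) = (8*B + (-1 + B))/4 = (-1 + 9*B)/4 = -¼ + 9*B/4)
(w(-1, 8) + 36)*(-44) = ((-¼ + (9/4)*(-1)) + 36)*(-44) = ((-¼ - 9/4) + 36)*(-44) = (-5/2 + 36)*(-44) = (67/2)*(-44) = -1474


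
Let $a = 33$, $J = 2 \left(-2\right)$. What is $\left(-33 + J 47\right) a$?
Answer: $-7293$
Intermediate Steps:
$J = -4$
$\left(-33 + J 47\right) a = \left(-33 - 188\right) 33 = \left(-221\right) 33 = -7293$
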